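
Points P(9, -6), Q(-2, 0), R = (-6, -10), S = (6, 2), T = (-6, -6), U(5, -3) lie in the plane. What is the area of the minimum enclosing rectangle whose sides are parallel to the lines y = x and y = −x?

In coordinates u = x + y, v = x − y the rectangle is axis-aligned; the map (x,y)→(u,v) scales areas by 2.
u-values: 3, -2, -16, 8, -12, 2; range = 8 − (-16) = 24.
v-values: 15, -2, 4, 4, 0, 8; range = 15 − (-2) = 17.
Area = (24 × 17) / 2 = 204.

204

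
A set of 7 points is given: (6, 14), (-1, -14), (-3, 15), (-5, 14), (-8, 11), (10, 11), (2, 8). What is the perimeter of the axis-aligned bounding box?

94

Width = max x − min x = 10 − (-8) = 18.
Height = max y − min y = 15 − (-14) = 29.
Perimeter = 2(18 + 29) = 94.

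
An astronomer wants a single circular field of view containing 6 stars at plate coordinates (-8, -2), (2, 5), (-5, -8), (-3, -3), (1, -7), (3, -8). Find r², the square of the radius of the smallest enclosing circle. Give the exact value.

The minimum enclosing circle of a finite set is fixed by two of the points (as a diameter) or three (as a circumcircle).
The minimum enclosing circle is determined by three boundary points: (2, 5), (-5, -8), (3, -8).
Their circumcentre is (-1, -23/13) with r² = 9265/169.
The farthest remaining point (-8, -2) is at distance² 8290/169 ≤ 9265/169.

9265/169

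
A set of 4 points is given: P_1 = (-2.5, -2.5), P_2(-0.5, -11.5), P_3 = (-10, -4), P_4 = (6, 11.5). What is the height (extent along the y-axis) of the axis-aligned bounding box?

23

max y = 11.5, min y = -11.5, so height = 23.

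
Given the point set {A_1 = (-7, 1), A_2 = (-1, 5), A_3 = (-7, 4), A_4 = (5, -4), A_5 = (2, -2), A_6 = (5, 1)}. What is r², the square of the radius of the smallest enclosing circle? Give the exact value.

A smallest enclosing disk is always determined by at most three of the input points on its boundary.
The farthest pair is A_3–A_4 with squared distance 208. The circle on this segment as diameter has centre (-1, 0) and r² = 208/4 = 52.
Check A_1: distance² to centre = 37 ≤ 52, so it lies inside.
All remaining points lie in this disk, and no smaller disk contains both endpoints, so this is the minimum enclosing circle.

52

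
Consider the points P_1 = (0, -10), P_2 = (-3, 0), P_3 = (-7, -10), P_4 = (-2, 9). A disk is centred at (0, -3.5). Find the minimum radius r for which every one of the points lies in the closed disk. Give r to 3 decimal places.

The required radius is the distance from (0, -3.5) to the farthest point.
Squared distances: 42.25, 21.25, 91.25, 160.25.
Maximum is 160.25, attained at P_4.
r = √(160.25) ≈ 12.659.

12.659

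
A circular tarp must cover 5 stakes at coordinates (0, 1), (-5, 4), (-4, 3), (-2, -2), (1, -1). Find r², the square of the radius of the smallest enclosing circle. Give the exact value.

15.25

The farthest pair is (-5, 4)–(1, -1) with squared distance 61. The circle on this segment as diameter has centre (-2, 1.5) and r² = 61/4 = 15.25.
Check (0, 1): distance² to centre = 4.25 ≤ 15.25, so it lies inside.
All remaining points lie in this disk, and no smaller disk contains both endpoints, so this is the minimum enclosing circle.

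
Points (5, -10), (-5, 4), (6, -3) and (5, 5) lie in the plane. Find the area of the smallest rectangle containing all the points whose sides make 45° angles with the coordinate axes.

In coordinates u = x + y, v = x − y the rectangle is axis-aligned; the map (x,y)→(u,v) scales areas by 2.
u-values: -5, -1, 3, 10; range = 10 − (-5) = 15.
v-values: 15, -9, 9, 0; range = 15 − (-9) = 24.
Area = (15 × 24) / 2 = 180.

180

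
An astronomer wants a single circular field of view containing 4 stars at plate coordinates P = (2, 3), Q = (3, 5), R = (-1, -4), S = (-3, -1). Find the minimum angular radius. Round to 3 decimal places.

4.924

A smallest enclosing disk is always determined by at most three of the input points on its boundary.
The farthest pair is Q–R with squared distance 97. The circle on this segment as diameter has centre (1, 0.5) and r² = 97/4 = 24.25.
Check P: distance² to centre = 7.25 ≤ 24.25, so it lies inside.
All remaining points lie in this disk, and no smaller disk contains both endpoints, so this is the minimum enclosing circle.
r = √(24.25) ≈ 4.924.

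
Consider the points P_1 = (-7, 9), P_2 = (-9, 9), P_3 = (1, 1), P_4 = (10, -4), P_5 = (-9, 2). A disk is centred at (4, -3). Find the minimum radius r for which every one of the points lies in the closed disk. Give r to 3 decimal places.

17.692

The required radius is the distance from (4, -3) to the farthest point.
Squared distances: 265, 313, 25, 37, 194.
Maximum is 313, attained at P_2.
r = √313 ≈ 17.692.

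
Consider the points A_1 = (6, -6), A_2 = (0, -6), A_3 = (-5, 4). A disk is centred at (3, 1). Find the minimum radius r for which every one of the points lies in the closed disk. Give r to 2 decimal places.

The required radius is the distance from (3, 1) to the farthest point.
Squared distances: 58, 58, 73.
Maximum is 73, attained at A_3.
r = √73 ≈ 8.54.

8.54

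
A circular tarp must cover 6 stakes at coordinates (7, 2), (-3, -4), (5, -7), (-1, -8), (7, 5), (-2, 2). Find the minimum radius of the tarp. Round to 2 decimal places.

7.63

A smallest enclosing disk is always determined by at most three of the input points on its boundary.
The farthest pair is (-1, -8)–(7, 5) with squared distance 233. The circle on this segment as diameter has centre (3, -1.5) and r² = 233/4 = 58.25.
Check (7, 2): distance² to centre = 28.25 ≤ 58.25, so it lies inside.
All remaining points lie in this disk, and no smaller disk contains both endpoints, so this is the minimum enclosing circle.
r = √(58.25) ≈ 7.63.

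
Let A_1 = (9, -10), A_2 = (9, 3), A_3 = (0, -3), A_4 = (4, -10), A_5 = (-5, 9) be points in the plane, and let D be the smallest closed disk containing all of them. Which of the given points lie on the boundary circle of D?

A_1, A_5

The minimum enclosing circle of a finite set is fixed by two of the points (as a diameter) or three (as a circumcircle).
The farthest pair is A_1–A_5 with squared distance 557. The circle on this segment as diameter has centre (2, -0.5) and r² = 557/4 = 139.25.
Check A_2: distance² to centre = 61.25 ≤ 139.25, so it lies inside.
All remaining points lie in this disk, and no smaller disk contains both endpoints, so this is the minimum enclosing circle.
The points at distance exactly r from the centre are A_1, A_5 — 2 points.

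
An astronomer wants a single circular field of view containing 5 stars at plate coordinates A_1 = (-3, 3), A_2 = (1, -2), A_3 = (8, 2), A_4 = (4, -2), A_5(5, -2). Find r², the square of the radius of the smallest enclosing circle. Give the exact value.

30.5

A smallest enclosing disk is always determined by at most three of the input points on its boundary.
The farthest pair is A_1–A_3 with squared distance 122. The circle on this segment as diameter has centre (2.5, 2.5) and r² = 122/4 = 30.5.
Check A_2: distance² to centre = 22.5 ≤ 30.5, so it lies inside.
All remaining points lie in this disk, and no smaller disk contains both endpoints, so this is the minimum enclosing circle.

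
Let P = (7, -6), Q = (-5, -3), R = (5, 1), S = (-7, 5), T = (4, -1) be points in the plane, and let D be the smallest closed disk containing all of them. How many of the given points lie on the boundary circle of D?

By Welzl's lemma the MEC is supported by two points (diametrically opposite) or three points (on a circumcircle).
The farthest pair is P–S with squared distance 317. The circle on this segment as diameter has centre (0, -0.5) and r² = 317/4 = 79.25.
Check Q: distance² to centre = 31.25 ≤ 79.25, so it lies inside.
All remaining points lie in this disk, and no smaller disk contains both endpoints, so this is the minimum enclosing circle.
The points at distance exactly r from the centre are P, S — 2 points.

2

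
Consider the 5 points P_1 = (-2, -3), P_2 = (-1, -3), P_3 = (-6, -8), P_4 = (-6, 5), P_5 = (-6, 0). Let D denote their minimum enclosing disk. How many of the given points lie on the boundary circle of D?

2

By Welzl's lemma the MEC is supported by two points (diametrically opposite) or three points (on a circumcircle).
The farthest pair is P_3–P_4 with squared distance 169. The circle on this segment as diameter has centre (-6, -1.5) and r² = 169/4 = 42.25.
Check P_1: distance² to centre = 18.25 ≤ 42.25, so it lies inside.
All remaining points lie in this disk, and no smaller disk contains both endpoints, so this is the minimum enclosing circle.
The points at distance exactly r from the centre are P_3, P_4 — 2 points.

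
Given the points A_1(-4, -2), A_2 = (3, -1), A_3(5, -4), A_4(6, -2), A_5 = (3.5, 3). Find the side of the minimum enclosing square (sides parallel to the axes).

10

The bounding box has width 10 and height 7.
An axis-aligned square enclosing the set must have side ≥ max(width, height).
So the minimum side is max(10, 7) = 10.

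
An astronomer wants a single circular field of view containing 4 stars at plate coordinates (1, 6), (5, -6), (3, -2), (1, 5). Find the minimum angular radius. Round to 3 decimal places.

The minimum enclosing circle of a finite set is fixed by two of the points (as a diameter) or three (as a circumcircle).
The farthest pair is (1, 6)–(5, -6) with squared distance 160. The circle on this segment as diameter has centre (3, 0) and r² = 160/4 = 40.
Check (3, -2): distance² to centre = 4 ≤ 40, so it lies inside.
All remaining points lie in this disk, and no smaller disk contains both endpoints, so this is the minimum enclosing circle.
r = √40 ≈ 6.325.

6.325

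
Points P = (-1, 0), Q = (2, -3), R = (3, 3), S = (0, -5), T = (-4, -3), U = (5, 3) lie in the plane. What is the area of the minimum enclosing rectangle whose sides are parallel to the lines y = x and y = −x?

45

In coordinates u = x + y, v = x − y the rectangle is axis-aligned; the map (x,y)→(u,v) scales areas by 2.
u-values: -1, -1, 6, -5, -7, 8; range = 8 − (-7) = 15.
v-values: -1, 5, 0, 5, -1, 2; range = 5 − (-1) = 6.
Area = (15 × 6) / 2 = 45.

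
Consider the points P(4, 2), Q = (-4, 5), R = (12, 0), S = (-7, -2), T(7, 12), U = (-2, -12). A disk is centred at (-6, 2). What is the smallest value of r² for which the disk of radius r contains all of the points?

The required radius is the distance from (-6, 2) to the farthest point.
Squared distances: 100, 13, 328, 17, 269, 212.
Maximum is 328, attained at R.

328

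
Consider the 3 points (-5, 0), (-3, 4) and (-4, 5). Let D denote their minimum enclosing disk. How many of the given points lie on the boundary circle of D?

2

Call the three points A, B, C in the order given.
Side lengths²: AB² = 20, AC² = 26, BC² = 2.
Since AC² = 26 ≥ 20 + 2 = 22, the angle opposite AC is not acute, so the smallest enclosing circle has AC as diameter.
Centre = midpoint of AC = (-4.5, 2.5), r² = 26/4 = 6.5.
The points at distance exactly r from the centre are (-5, 0), (-4, 5) — 2 points.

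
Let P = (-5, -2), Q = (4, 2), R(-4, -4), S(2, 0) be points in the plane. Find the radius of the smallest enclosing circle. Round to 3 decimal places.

A smallest enclosing disk is always determined by at most three of the input points on its boundary.
The minimum enclosing circle is determined by three boundary points: P, Q, R.
Their circumcentre is (-3/22, -9/11) with r² = 12125/484.
The farthest remaining point S is at distance² 2533/484 ≤ 12125/484.
r = √(12125/484) ≈ 5.005.

5.005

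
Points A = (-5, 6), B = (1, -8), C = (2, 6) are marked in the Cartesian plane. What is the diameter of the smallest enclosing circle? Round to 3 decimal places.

15.270

Side lengths²: AB² = 232, AC² = 49, BC² = 197.
Since AB² = 232 < 197 + 49 = 246, the triangle is acute, so the smallest enclosing circle is the circumcircle.
Circumcentre = (-1.5, -11/14), r² = 5713/98.
Diameter = 2r = 2√(5713/98) ≈ 15.270.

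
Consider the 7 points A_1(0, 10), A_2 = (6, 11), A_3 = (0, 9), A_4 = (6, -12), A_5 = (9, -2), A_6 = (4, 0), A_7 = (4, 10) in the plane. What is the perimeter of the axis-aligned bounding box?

64

Width = max x − min x = 9 − 0 = 9.
Height = max y − min y = 11 − (-12) = 23.
Perimeter = 2(9 + 23) = 64.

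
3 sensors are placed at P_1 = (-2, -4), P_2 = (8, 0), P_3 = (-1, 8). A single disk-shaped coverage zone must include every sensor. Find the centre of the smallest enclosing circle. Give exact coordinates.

Side lengths²: P_1P_2² = 116, P_1P_3² = 145, P_2P_3² = 145.
Since P_2P_3² = 145 < 145 + 116 = 261, the triangle is acute, so the smallest enclosing circle is the circumcircle.
Circumcentre = (1.5, 1.75), r² = 45.3125.
Centre = (1.5, 1.75).

(1.5, 1.75)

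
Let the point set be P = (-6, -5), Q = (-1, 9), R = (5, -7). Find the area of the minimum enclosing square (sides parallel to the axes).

The bounding box has width 11 and height 16.
An axis-aligned square enclosing the set must have side ≥ max(width, height).
So the minimum side is max(11, 16) = 16.
Area = 16² = 256.

256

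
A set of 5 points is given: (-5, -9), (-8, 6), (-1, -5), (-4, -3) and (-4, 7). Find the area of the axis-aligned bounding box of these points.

x ranges over [-8, -1], width 7.
y ranges over [-9, 7], height 16.
Area = 7 × 16 = 112.

112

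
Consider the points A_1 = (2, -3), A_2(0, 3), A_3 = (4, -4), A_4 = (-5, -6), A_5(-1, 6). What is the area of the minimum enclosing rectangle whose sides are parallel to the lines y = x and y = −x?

120

In coordinates u = x + y, v = x − y the rectangle is axis-aligned; the map (x,y)→(u,v) scales areas by 2.
u-values: -1, 3, 0, -11, 5; range = 5 − (-11) = 16.
v-values: 5, -3, 8, 1, -7; range = 8 − (-7) = 15.
Area = (16 × 15) / 2 = 120.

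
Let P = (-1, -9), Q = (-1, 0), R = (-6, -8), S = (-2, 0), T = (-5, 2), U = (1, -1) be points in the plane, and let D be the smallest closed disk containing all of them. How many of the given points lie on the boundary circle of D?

A smallest enclosing disk is always determined by at most three of the input points on its boundary.
The farthest pair is P–T with squared distance 137. The circle on this segment as diameter has centre (-3, -3.5) and r² = 137/4 = 34.25.
Check Q: distance² to centre = 16.25 ≤ 34.25, so it lies inside.
All remaining points lie in this disk, and no smaller disk contains both endpoints, so this is the minimum enclosing circle.
The points at distance exactly r from the centre are P, T — 2 points.

2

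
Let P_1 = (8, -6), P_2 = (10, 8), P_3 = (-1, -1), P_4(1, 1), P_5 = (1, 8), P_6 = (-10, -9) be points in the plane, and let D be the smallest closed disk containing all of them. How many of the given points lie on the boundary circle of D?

A smallest enclosing disk is always determined by at most three of the input points on its boundary.
The farthest pair is P_2–P_6 with squared distance 689. The circle on this segment as diameter has centre (0, -0.5) and r² = 689/4 = 172.25.
Check P_1: distance² to centre = 94.25 ≤ 172.25, so it lies inside.
All remaining points lie in this disk, and no smaller disk contains both endpoints, so this is the minimum enclosing circle.
The points at distance exactly r from the centre are P_2, P_6 — 2 points.

2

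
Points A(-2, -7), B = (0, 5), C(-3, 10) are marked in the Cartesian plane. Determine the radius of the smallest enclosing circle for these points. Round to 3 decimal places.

Side lengths²: AB² = 148, AC² = 290, BC² = 34.
Since AC² = 290 ≥ 148 + 34 = 182, the angle opposite AC is not acute, so the smallest enclosing circle has AC as diameter.
Centre = midpoint of AC = (-2.5, 1.5), r² = 290/4 = 72.5.
r = √(72.5) ≈ 8.515.

8.515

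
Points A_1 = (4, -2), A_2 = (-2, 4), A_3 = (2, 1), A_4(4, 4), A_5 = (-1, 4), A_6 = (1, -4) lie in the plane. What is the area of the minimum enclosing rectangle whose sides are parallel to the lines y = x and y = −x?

In coordinates u = x + y, v = x − y the rectangle is axis-aligned; the map (x,y)→(u,v) scales areas by 2.
u-values: 2, 2, 3, 8, 3, -3; range = 8 − (-3) = 11.
v-values: 6, -6, 1, 0, -5, 5; range = 6 − (-6) = 12.
Area = (11 × 12) / 2 = 66.

66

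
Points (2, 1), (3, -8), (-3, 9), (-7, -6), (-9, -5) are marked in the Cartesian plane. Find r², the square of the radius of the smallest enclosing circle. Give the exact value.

By Welzl's lemma the MEC is supported by two points (diametrically opposite) or three points (on a circumcircle).
The minimum enclosing circle is determined by three boundary points: (3, -8), (-3, 9), (-9, -5).
Their circumcentre is (-85/62, 1/62) with r² = 160225/1922.
The farthest remaining point (-7, -6) is at distance² 130465/1922 ≤ 160225/1922.

160225/1922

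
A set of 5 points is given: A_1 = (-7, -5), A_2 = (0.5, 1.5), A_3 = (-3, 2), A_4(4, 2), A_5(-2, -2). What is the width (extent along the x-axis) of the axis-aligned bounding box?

max x = 4, min x = -7, so width = 11.

11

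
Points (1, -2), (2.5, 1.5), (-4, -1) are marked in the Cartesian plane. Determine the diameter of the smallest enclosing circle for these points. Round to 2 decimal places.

6.96

Call the three points A, B, C in the order given.
Side lengths²: AB² = 14.5, AC² = 26, BC² = 48.5.
Since BC² = 48.5 ≥ 26 + 14.5 = 40.5, the angle opposite BC is not acute, so the smallest enclosing circle has BC as diameter.
Centre = midpoint of BC = (-0.75, 0.25), r² = 48.5/4 = 12.125.
Diameter = 2r = 2√(12.125) ≈ 6.96.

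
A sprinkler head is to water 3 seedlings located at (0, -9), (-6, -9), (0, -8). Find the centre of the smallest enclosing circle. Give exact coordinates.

(-3, -8.5)

Call the three points A, B, C in the order given.
Side lengths²: AB² = 36, AC² = 1, BC² = 37.
Since BC² = 37 ≥ 36 + 1 = 37, the angle opposite BC is not acute, so the smallest enclosing circle has BC as diameter.
Centre = midpoint of BC = (-3, -8.5), r² = 37/4 = 9.25.
Centre = (-3, -8.5).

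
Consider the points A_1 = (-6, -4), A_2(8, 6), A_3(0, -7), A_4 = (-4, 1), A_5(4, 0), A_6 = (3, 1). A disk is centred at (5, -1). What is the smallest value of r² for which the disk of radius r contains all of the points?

The required radius is the distance from (5, -1) to the farthest point.
Squared distances: 130, 58, 61, 85, 2, 8.
Maximum is 130, attained at A_1.

130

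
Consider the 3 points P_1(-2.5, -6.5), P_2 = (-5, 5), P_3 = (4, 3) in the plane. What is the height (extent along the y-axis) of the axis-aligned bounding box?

max y = 5, min y = -6.5, so height = 11.5.

11.5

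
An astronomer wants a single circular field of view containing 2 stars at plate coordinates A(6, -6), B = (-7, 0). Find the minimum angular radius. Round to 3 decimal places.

7.159

The smallest circle enclosing two points has them as diameter endpoints.
Centre = midpoint = (-0.5, -3); r² = |AB|²/4 = 205/4 = 51.25.
r = √(51.25) ≈ 7.159.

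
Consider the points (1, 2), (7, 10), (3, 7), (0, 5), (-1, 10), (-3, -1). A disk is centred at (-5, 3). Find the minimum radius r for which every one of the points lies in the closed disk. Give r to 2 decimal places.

13.89

The required radius is the distance from (-5, 3) to the farthest point.
Squared distances: 37, 193, 80, 29, 65, 20.
Maximum is 193, attained at (7, 10).
r = √193 ≈ 13.89.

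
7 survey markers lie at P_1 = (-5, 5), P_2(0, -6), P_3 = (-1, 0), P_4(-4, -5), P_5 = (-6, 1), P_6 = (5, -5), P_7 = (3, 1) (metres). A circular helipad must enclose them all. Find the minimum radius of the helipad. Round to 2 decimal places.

7.07

By Welzl's lemma the MEC is supported by two points (diametrically opposite) or three points (on a circumcircle).
The farthest pair is P_1–P_6 with squared distance 200. The circle on this segment as diameter has centre (0, 0) and r² = 200/4 = 50.
Check P_2: distance² to centre = 36 ≤ 50, so it lies inside.
All remaining points lie in this disk, and no smaller disk contains both endpoints, so this is the minimum enclosing circle.
r = √50 ≈ 7.07.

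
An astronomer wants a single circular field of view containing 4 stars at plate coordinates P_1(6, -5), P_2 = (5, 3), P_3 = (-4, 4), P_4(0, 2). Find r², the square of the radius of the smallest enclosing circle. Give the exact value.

The minimum enclosing circle of a finite set is fixed by two of the points (as a diameter) or three (as a circumcircle).
The farthest pair is P_1–P_3 with squared distance 181. The circle on this segment as diameter has centre (1, -0.5) and r² = 181/4 = 45.25.
Check P_2: distance² to centre = 28.25 ≤ 45.25, so it lies inside.
All remaining points lie in this disk, and no smaller disk contains both endpoints, so this is the minimum enclosing circle.

45.25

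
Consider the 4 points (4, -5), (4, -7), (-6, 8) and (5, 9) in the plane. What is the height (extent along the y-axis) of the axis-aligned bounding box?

max y = 9, min y = -7, so height = 16.

16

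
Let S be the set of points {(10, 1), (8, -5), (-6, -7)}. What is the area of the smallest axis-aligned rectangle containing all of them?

x ranges over [-6, 10], width 16.
y ranges over [-7, 1], height 8.
Area = 16 × 8 = 128.

128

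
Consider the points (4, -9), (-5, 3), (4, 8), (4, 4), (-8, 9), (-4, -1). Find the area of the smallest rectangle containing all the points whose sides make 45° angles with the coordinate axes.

In coordinates u = x + y, v = x − y the rectangle is axis-aligned; the map (x,y)→(u,v) scales areas by 2.
u-values: -5, -2, 12, 8, 1, -5; range = 12 − (-5) = 17.
v-values: 13, -8, -4, 0, -17, -3; range = 13 − (-17) = 30.
Area = (17 × 30) / 2 = 255.

255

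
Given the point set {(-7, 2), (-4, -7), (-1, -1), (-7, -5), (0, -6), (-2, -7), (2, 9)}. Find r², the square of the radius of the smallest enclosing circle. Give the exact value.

A smallest enclosing disk is always determined by at most three of the input points on its boundary.
The farthest pair is (-4, -7)–(2, 9) with squared distance 292. The circle on this segment as diameter has centre (-1, 1) and r² = 292/4 = 73.
Check (-7, 2): distance² to centre = 37 ≤ 73, so it lies inside.
All remaining points lie in this disk, and no smaller disk contains both endpoints, so this is the minimum enclosing circle.

73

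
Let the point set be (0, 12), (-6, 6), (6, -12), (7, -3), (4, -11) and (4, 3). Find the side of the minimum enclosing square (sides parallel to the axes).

24

The bounding box has width 13 and height 24.
An axis-aligned square enclosing the set must have side ≥ max(width, height).
So the minimum side is max(13, 24) = 24.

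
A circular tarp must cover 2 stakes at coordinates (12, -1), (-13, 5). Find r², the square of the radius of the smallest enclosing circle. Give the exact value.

165.25

The smallest circle enclosing two points has them as diameter endpoints.
Centre = midpoint = (-0.5, 2); r² = |(12, -1)−(-13, 5)|²/4 = 661/4 = 165.25.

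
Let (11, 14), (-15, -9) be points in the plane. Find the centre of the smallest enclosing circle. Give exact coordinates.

(-2, 2.5)

The smallest circle enclosing two points has them as diameter endpoints.
Centre = midpoint = (-2, 2.5); r² = |(11, 14)−(-15, -9)|²/4 = 1205/4 = 301.25.
Centre = (-2, 2.5).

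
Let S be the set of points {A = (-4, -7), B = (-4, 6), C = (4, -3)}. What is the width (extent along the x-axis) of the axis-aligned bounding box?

max x = 4, min x = -4, so width = 8.

8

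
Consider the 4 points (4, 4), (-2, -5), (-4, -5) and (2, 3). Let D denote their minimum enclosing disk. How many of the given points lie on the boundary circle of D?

The farthest pair is (4, 4)–(-4, -5) with squared distance 145. The circle on this segment as diameter has centre (0, -0.5) and r² = 145/4 = 36.25.
Check (-2, -5): distance² to centre = 24.25 ≤ 36.25, so it lies inside.
All remaining points lie in this disk, and no smaller disk contains both endpoints, so this is the minimum enclosing circle.
The points at distance exactly r from the centre are (4, 4), (-4, -5) — 2 points.

2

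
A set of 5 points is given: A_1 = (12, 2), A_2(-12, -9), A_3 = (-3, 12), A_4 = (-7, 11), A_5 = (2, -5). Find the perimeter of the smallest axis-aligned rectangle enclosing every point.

Width = max x − min x = 12 − (-12) = 24.
Height = max y − min y = 12 − (-9) = 21.
Perimeter = 2(24 + 21) = 90.

90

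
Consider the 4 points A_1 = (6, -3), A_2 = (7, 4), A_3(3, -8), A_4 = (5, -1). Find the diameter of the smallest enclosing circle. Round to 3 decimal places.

The farthest pair is A_2–A_3 with squared distance 160. The circle on this segment as diameter has centre (5, -2) and r² = 160/4 = 40.
Check A_1: distance² to centre = 2 ≤ 40, so it lies inside.
All remaining points lie in this disk, and no smaller disk contains both endpoints, so this is the minimum enclosing circle.
Diameter = 2r = 2√40 ≈ 12.649.

12.649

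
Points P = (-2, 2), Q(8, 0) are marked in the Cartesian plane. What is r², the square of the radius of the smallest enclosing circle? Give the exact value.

26

The smallest circle enclosing two points has them as diameter endpoints.
Centre = midpoint = (3, 1); r² = |PQ|²/4 = 104/4 = 26.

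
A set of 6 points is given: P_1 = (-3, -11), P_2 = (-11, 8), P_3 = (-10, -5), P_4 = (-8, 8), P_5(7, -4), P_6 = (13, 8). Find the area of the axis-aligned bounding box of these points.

x ranges over [-11, 13], width 24.
y ranges over [-11, 8], height 19.
Area = 24 × 19 = 456.

456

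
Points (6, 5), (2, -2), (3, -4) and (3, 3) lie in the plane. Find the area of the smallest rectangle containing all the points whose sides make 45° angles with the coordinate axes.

42

In coordinates u = x + y, v = x − y the rectangle is axis-aligned; the map (x,y)→(u,v) scales areas by 2.
u-values: 11, 0, -1, 6; range = 11 − (-1) = 12.
v-values: 1, 4, 7, 0; range = 7 − 0 = 7.
Area = (12 × 7) / 2 = 42.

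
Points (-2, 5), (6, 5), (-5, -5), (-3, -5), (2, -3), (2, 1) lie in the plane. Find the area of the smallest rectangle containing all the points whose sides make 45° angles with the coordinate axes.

In coordinates u = x + y, v = x − y the rectangle is axis-aligned; the map (x,y)→(u,v) scales areas by 2.
u-values: 3, 11, -10, -8, -1, 3; range = 11 − (-10) = 21.
v-values: -7, 1, 0, 2, 5, 1; range = 5 − (-7) = 12.
Area = (21 × 12) / 2 = 126.

126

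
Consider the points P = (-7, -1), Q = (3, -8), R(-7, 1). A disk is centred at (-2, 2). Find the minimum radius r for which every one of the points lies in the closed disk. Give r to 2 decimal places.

The required radius is the distance from (-2, 2) to the farthest point.
Squared distances: 34, 125, 26.
Maximum is 125, attained at Q.
r = √125 ≈ 11.18.

11.18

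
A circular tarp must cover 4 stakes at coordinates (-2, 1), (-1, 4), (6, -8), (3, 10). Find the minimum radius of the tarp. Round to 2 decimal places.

9.12

By Welzl's lemma the MEC is supported by two points (diametrically opposite) or three points (on a circumcircle).
The farthest pair is (6, -8)–(3, 10) with squared distance 333. The circle on this segment as diameter has centre (4.5, 1) and r² = 333/4 = 83.25.
Check (-2, 1): distance² to centre = 42.25 ≤ 83.25, so it lies inside.
All remaining points lie in this disk, and no smaller disk contains both endpoints, so this is the minimum enclosing circle.
r = √(83.25) ≈ 9.12.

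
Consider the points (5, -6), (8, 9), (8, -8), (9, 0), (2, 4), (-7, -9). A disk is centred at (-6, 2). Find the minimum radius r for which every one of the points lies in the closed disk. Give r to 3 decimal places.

The required radius is the distance from (-6, 2) to the farthest point.
Squared distances: 185, 245, 296, 229, 68, 122.
Maximum is 296, attained at (8, -8).
r = √296 ≈ 17.205.

17.205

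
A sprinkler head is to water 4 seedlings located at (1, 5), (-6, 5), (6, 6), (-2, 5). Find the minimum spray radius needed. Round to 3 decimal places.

6.021

The farthest pair is (-6, 5)–(6, 6) with squared distance 145. The circle on this segment as diameter has centre (0, 5.5) and r² = 145/4 = 36.25.
Check (1, 5): distance² to centre = 1.25 ≤ 36.25, so it lies inside.
All remaining points lie in this disk, and no smaller disk contains both endpoints, so this is the minimum enclosing circle.
r = √(36.25) ≈ 6.021.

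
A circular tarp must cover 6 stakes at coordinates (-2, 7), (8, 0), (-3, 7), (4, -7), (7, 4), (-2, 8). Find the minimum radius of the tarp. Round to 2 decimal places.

By Welzl's lemma the MEC is supported by two points (diametrically opposite) or three points (on a circumcircle).
The farthest pair is (4, -7)–(-2, 8) with squared distance 261. The circle on this segment as diameter has centre (1, 0.5) and r² = 261/4 = 65.25.
Check (-2, 7): distance² to centre = 51.25 ≤ 65.25, so it lies inside.
All remaining points lie in this disk, and no smaller disk contains both endpoints, so this is the minimum enclosing circle.
r = √(65.25) ≈ 8.08.

8.08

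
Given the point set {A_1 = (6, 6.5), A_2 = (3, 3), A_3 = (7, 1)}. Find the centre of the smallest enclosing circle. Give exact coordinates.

(5.8125, 3.625)

Side lengths²: A_1A_2² = 21.25, A_1A_3² = 31.25, A_2A_3² = 20.
Since A_1A_3² = 31.25 < 21.25 + 20 = 41.25, the triangle is acute, so the smallest enclosing circle is the circumcircle.
Circumcentre = (5.8125, 3.625), r² = 8.30078125.
Centre = (5.8125, 3.625).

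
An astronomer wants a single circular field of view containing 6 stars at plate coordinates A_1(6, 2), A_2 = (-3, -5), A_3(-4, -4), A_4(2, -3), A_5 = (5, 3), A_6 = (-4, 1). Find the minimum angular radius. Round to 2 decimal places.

The farthest pair is A_1–A_3 with squared distance 136. The circle on this segment as diameter has centre (1, -1) and r² = 136/4 = 34.
Check A_2: distance² to centre = 32 ≤ 34, so it lies inside.
All remaining points lie in this disk, and no smaller disk contains both endpoints, so this is the minimum enclosing circle.
r = √34 ≈ 5.83.

5.83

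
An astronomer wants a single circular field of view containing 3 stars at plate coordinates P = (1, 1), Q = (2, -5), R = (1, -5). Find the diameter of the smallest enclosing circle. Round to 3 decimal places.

Side lengths²: PQ² = 37, PR² = 36, QR² = 1.
Since PQ² = 37 ≥ 36 + 1 = 37, the angle opposite PQ is not acute, so the smallest enclosing circle has PQ as diameter.
Centre = midpoint of PQ = (1.5, -2), r² = 37/4 = 9.25.
Diameter = 2r = 2√(9.25) ≈ 6.083.

6.083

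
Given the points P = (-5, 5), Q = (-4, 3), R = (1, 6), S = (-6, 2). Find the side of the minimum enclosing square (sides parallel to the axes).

7

The bounding box has width 7 and height 4.
An axis-aligned square enclosing the set must have side ≥ max(width, height).
So the minimum side is max(7, 4) = 7.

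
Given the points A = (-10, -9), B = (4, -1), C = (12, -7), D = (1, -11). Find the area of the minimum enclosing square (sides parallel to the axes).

484

The bounding box has width 22 and height 10.
An axis-aligned square enclosing the set must have side ≥ max(width, height).
So the minimum side is max(22, 10) = 22.
Area = 22² = 484.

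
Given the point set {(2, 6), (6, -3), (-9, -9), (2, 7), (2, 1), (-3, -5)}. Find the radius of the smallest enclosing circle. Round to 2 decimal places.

9.71

A smallest enclosing disk is always determined by at most three of the input points on its boundary.
The farthest pair is (-9, -9)–(2, 7) with squared distance 377. The circle on this segment as diameter has centre (-3.5, -1) and r² = 377/4 = 94.25.
Check (2, 6): distance² to centre = 79.25 ≤ 94.25, so it lies inside.
All remaining points lie in this disk, and no smaller disk contains both endpoints, so this is the minimum enclosing circle.
r = √(94.25) ≈ 9.71.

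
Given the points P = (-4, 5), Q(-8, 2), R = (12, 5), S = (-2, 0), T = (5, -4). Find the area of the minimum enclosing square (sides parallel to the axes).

The bounding box has width 20 and height 9.
An axis-aligned square enclosing the set must have side ≥ max(width, height).
So the minimum side is max(20, 9) = 20.
Area = 20² = 400.

400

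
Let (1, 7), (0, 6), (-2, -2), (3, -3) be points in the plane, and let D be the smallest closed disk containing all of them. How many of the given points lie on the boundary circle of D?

3

The minimum enclosing circle is determined by three boundary points: (1, 7), (-2, -2), (3, -3).
Their circumcentre is (1.375, 1.875) with r² = 26.40625.
The farthest remaining point (0, 6) is at distance² 18.90625 ≤ 26.40625.
The points at distance exactly r from the centre are (1, 7), (-2, -2), (3, -3) — 3 points.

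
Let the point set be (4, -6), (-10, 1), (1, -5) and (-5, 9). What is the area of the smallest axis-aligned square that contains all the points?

225

The bounding box has width 14 and height 15.
An axis-aligned square enclosing the set must have side ≥ max(width, height).
So the minimum side is max(14, 15) = 15.
Area = 15² = 225.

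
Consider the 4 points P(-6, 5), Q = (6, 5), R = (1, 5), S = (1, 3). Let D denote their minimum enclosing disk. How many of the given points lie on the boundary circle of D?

The farthest pair is P–Q with squared distance 144. The circle on this segment as diameter has centre (0, 5) and r² = 144/4 = 36.
Check R: distance² to centre = 1 ≤ 36, so it lies inside.
All remaining points lie in this disk, and no smaller disk contains both endpoints, so this is the minimum enclosing circle.
The points at distance exactly r from the centre are P, Q — 2 points.

2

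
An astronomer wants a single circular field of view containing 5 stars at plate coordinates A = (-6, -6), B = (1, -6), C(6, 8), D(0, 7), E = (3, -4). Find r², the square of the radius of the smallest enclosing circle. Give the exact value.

The farthest pair is A–C with squared distance 340. The circle on this segment as diameter has centre (0, 1) and r² = 340/4 = 85.
Check B: distance² to centre = 50 ≤ 85, so it lies inside.
All remaining points lie in this disk, and no smaller disk contains both endpoints, so this is the minimum enclosing circle.

85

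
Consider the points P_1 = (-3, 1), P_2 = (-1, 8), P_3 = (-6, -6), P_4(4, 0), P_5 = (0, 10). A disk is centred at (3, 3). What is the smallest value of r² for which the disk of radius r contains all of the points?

162

The required radius is the distance from (3, 3) to the farthest point.
Squared distances: 40, 41, 162, 10, 58.
Maximum is 162, attained at P_3.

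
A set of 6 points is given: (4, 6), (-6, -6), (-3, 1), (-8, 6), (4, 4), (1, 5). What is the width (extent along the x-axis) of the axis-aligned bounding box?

12

max x = 4, min x = -8, so width = 12.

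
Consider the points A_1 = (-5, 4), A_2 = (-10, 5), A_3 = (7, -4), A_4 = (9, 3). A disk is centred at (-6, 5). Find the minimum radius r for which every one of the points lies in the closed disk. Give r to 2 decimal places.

The required radius is the distance from (-6, 5) to the farthest point.
Squared distances: 2, 16, 250, 229.
Maximum is 250, attained at A_3.
r = √250 ≈ 15.81.

15.81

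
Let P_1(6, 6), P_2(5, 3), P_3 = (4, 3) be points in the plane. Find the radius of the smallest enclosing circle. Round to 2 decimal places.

Side lengths²: P_1P_2² = 10, P_1P_3² = 13, P_2P_3² = 1.
Since P_1P_3² = 13 ≥ 10 + 1 = 11, the angle opposite P_1P_3 is not acute, so the smallest enclosing circle has P_1P_3 as diameter.
Centre = midpoint of P_1P_3 = (5, 4.5), r² = 13/4 = 3.25.
r = √(3.25) ≈ 1.80.

1.80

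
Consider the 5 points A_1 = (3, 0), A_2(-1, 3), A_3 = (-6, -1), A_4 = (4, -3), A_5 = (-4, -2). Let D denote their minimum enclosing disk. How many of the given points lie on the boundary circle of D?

2

A smallest enclosing disk is always determined by at most three of the input points on its boundary.
The farthest pair is A_3–A_4 with squared distance 104. The circle on this segment as diameter has centre (-1, -2) and r² = 104/4 = 26.
Check A_1: distance² to centre = 20 ≤ 26, so it lies inside.
All remaining points lie in this disk, and no smaller disk contains both endpoints, so this is the minimum enclosing circle.
The points at distance exactly r from the centre are A_3, A_4 — 2 points.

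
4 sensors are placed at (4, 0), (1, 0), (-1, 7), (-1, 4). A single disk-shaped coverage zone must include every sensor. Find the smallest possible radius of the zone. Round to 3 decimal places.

4.301

The farthest pair is (4, 0)–(-1, 7) with squared distance 74. The circle on this segment as diameter has centre (1.5, 3.5) and r² = 74/4 = 18.5.
Check (1, 0): distance² to centre = 12.5 ≤ 18.5, so it lies inside.
All remaining points lie in this disk, and no smaller disk contains both endpoints, so this is the minimum enclosing circle.
r = √(18.5) ≈ 4.301.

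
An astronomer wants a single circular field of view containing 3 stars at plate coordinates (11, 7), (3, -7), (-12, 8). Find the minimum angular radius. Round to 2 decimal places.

Call the three points A, B, C in the order given.
Side lengths²: AB² = 260, AC² = 530, BC² = 450.
Since AC² = 530 < 450 + 260 = 710, the triangle is acute, so the smallest enclosing circle is the circumcircle.
Circumcentre = (-7/11, 48/11), r² = 17225/121.
r = √(17225/121) ≈ 11.93.

11.93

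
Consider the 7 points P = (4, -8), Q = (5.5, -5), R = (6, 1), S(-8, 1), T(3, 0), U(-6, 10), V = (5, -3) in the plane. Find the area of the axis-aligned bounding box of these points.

x ranges over [-8, 6], width 14.
y ranges over [-8, 10], height 18.
Area = 14 × 18 = 252.

252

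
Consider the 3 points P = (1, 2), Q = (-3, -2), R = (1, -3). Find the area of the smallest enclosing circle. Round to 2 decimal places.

26.70

Side lengths²: PQ² = 32, PR² = 25, QR² = 17.
Since PQ² = 32 < 25 + 17 = 42, the triangle is acute, so the smallest enclosing circle is the circumcircle.
Circumcentre = (-0.5, -0.5), r² = 8.5.
Area = π·r² = π·8.5 ≈ 26.70.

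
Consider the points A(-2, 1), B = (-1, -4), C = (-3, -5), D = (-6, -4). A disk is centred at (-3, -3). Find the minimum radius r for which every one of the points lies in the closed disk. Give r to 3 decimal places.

The required radius is the distance from (-3, -3) to the farthest point.
Squared distances: 17, 5, 4, 10.
Maximum is 17, attained at A.
r = √17 ≈ 4.123.

4.123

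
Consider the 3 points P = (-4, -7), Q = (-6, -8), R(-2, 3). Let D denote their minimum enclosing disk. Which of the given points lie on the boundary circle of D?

Q, R

Side lengths²: PQ² = 5, PR² = 104, QR² = 137.
Since QR² = 137 ≥ 104 + 5 = 109, the angle opposite QR is not acute, so the smallest enclosing circle has QR as diameter.
Centre = midpoint of QR = (-4, -2.5), r² = 137/4 = 34.25.
The points at distance exactly r from the centre are Q, R — 2 points.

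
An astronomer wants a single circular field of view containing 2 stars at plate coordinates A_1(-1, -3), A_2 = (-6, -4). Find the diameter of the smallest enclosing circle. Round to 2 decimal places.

5.10

The smallest circle enclosing two points has them as diameter endpoints.
Centre = midpoint = (-3.5, -3.5); r² = |A_1A_2|²/4 = 26/4 = 6.5.
Diameter = 2r = 2√(6.5) ≈ 5.10.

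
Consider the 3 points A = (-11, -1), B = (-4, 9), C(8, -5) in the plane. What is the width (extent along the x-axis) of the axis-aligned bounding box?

max x = 8, min x = -11, so width = 19.

19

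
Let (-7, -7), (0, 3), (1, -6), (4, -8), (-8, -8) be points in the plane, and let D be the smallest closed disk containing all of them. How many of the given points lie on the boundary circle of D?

3

The minimum enclosing circle is determined by three boundary points: (0, 3), (4, -8), (-8, -8).
Their circumcentre is (-2, -87/22) with r² = 25345/484.
The farthest remaining point (-7, -7) is at distance² 16589/484 ≤ 25345/484.
The points at distance exactly r from the centre are (0, 3), (4, -8), (-8, -8) — 3 points.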